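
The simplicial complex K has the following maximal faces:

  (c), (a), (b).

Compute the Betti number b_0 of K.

K has 3 vertices.
rank ∂_0 = 0, rank ∂_1 = 0 ⇒ b_0 = 3 − 0 − 0 = 3. So H_0 = Z^3.

b_0 = 3.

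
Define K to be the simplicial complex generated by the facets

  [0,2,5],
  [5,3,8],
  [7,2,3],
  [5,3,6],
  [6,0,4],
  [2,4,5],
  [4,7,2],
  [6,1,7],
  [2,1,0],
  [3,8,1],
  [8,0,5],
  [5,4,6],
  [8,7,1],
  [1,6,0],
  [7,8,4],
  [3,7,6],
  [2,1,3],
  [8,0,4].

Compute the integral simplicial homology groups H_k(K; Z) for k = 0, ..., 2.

H_0 ≅ Z,  H_1 ≅ Z ⊕ Z/2Z,  H_2 = 0.

K has 9 vertices, 27 edges, 18 triangles.
rank ∂_0 = 0, rank ∂_1 = 8 ⇒ b_0 = 9 − 0 − 8 = 1; all invariant factors of ∂_1 are 1 so no torsion. So H_0 ≅ Z.
rank ∂_1 = 8, rank ∂_2 = 18 ⇒ b_1 = 27 − 8 − 18 = 1; ∂_2 has invariant factor(s) [2] giving torsion. So H_1 ≅ Z ⊕ Z/2Z.
rank ∂_2 = 18, rank ∂_3 = 0 ⇒ b_2 = 18 − 18 − 0 = 0. So H_2 ≅ 0.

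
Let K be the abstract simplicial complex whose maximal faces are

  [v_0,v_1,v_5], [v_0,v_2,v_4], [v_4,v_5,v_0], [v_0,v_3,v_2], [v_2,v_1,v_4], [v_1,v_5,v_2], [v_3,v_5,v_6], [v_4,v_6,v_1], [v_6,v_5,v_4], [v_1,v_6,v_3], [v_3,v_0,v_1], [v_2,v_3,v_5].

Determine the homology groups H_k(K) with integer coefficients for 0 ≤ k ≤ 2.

H_0 = Z,  H_1 = Z/2Z,  H_2 = 0.

Take the total order v_0 < v_1 < v_2 < v_3 < v_4 < v_5 < v_6 on the vertex set. Then K (dimension 2) consists of the simplices:

  0-simplices (7): [v_0], [v_1], [v_2], [v_3], [v_4], [v_5], [v_6]
  1-simplices (18): (18 of them)
  2-simplices (12): (12 of them)

so the chain groups are C_0 ≅ Z^7, C_1 ≅ Z^18, C_2 ≅ Z^12.

The boundary map ∂_1: C_1 → C_0 is given by ∂[p,q] = [q] − [p]. For instance
  ∂[v_0,v_5] = [v_5] − [v_0].
The 7×18 boundary matrix has rank 6 and Smith normal form diag(1,1,1,1,1,1).

The boundary map ∂_2: C_2 → C_1 sends each 2-simplex [p,q,r] to [q,r] − [p,r] + [p,q]. For instance
  ∂[v_0,v_1,v_5] = [v_1,v_5] − [v_0,v_5] + [v_0,v_1],
  ∂[v_0,v_2,v_3] = [v_2,v_3] − [v_0,v_3] + [v_0,v_2].
As a 18×12 matrix over Z this has rank 12, with invariant factors (1,1,1,1,1,1,1,1,1,1,1,2).

Now H_k = ker ∂_k / im ∂_{k+1}, so:

  H_0: rank C_0 − rank ∂_1 = 7 − 6 = 1, and the invariant factors of ∂_1 are all 1, so H_0 = Z.
  H_1: rank ker ∂_1 − rank ∂_2 = (18 − 6) − 12 = 0, and ∂_2 has invariant factor 2 > 1, so H_1 = Z/2Z.
  H_2: rank ker ∂_2 − rank ∂_3 = (12 − 12) − 0 = 0, and there is no ∂_3, so H_2 = 0.

As a check, the Euler characteristic is 7 − 18 + 12 = 1, which agrees with 1 − 0 + 0 = 1.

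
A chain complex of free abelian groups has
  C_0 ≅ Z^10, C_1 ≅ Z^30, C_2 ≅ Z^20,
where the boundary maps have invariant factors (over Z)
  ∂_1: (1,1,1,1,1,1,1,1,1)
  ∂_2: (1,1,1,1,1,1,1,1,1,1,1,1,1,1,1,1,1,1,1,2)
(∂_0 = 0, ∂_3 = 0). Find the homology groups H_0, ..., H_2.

H_0: b_0 = 10 − 0 − 9 = 1; torsion from ∂_1 factors > 1: none. So H_0 ≅ Z.
H_1: b_1 = 30 − 9 − 20 = 1; torsion from ∂_2 factors > 1: [2]. So H_1 ≅ Z × Z/2.
H_2: b_2 = 20 − 20 − 0 = 0; torsion from ∂_3 factors > 1: none. So H_2 ≅ 0.

H_0 ≅ Z,  H_1 ≅ Z × Z/2,  H_2 = 0.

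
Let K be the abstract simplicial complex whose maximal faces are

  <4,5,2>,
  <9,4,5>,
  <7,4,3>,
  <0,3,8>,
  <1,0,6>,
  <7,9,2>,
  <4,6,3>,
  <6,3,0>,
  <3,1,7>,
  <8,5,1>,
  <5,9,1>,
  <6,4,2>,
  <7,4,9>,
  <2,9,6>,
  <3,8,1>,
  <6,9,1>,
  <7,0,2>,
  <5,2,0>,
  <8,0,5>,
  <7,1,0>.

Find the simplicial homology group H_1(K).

Order the vertices as 0 < 1 < 2 < 3 < 4 < 5 < 6 < 7 < 8 < 9. Listing each simplex with vertices in this order, K has dimension 2 with simplices:

  0-simplices (10): [0], [1], [2], [3], [4], [5], [6], [7], [8], [9]
  1-simplices (30): (30 of them)
  2-simplices (20): (20 of them)

Hence C_0 ≅ Z^10, C_1 ≅ Z^30, C_2 ≅ Z^20.

The boundary map ∂_1: C_1 → C_0 is given by ∂[p,q] = [q] − [p]. For instance
  ∂[4,7] = [7] − [4].
The 10×30 boundary matrix has rank 9 and Smith normal form diag(1,1,1,1,1,1,1,1,1).

The boundary map ∂_2: C_2 → C_1 maps a triangle to the signed sum of its edges. For instance
  ∂[1,3,7] = [3,7] − [1,7] + [1,3],
  ∂[0,5,8] = [5,8] − [0,8] + [0,5].
This gives a 30×20 integer matrix of rank 20; reducing to Smith normal form yields diagonal entries (1,1,1,1,1,1,1,1,1,1,1,1,1,1,1,1,1,1,1,2).

Now H_k = ker ∂_k / im ∂_{k+1}, so:

  H_1: rank ker ∂_1 − rank ∂_2 = (30 − 9) − 20 = 1, and ∂_2 has invariant factor 2 > 1, so H_1 ≅ Z ⊕ Z/2Z.

H_1 = Z ⊕ Z/2Z.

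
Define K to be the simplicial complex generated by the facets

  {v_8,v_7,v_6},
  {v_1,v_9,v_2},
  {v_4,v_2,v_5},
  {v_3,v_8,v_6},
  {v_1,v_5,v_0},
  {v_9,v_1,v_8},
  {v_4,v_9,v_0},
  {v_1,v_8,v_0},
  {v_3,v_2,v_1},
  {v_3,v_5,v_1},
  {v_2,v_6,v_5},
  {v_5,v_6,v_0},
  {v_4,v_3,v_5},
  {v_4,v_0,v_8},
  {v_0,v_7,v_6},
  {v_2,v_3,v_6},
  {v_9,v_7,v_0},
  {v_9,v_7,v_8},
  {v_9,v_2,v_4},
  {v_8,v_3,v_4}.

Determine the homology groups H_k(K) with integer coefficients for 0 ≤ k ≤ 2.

Fix the vertex order v_0 < v_1 < v_2 < v_3 < v_4 < v_5 < v_6 < v_7 < v_8 < v_9 and write every simplex with vertices in increasing order. Then dim K = 2 and the simplices of K are:

  0-simplices (10): [v_0], [v_1], [v_2], [v_3], [v_4], [v_5], [v_6], [v_7], [v_8], [v_9]
  1-simplices (30): (30 of them)
  2-simplices (20): (20 of them)

so the chain groups are C_0 ≅ Z^10, C_1 ≅ Z^30, C_2 ≅ Z^20.

The boundary map ∂_1: C_1 → C_0 maps an edge to its endpoints' difference, ∂[p,q] = q − p.
The resulting 10×30 matrix has rank 9, and its Smith normal form has invariant factors (1,1,1,1,1,1,1,1,1).

Boundary ∂_2: C_2 → C_1 sends each 2-simplex [p,q,r] to [q,r] − [p,r] + [p,q]. For instance
  ∂[v_7,v_8,v_9] = [v_8,v_9] − [v_7,v_9] + [v_7,v_8],
  ∂[v_3,v_4,v_8] = [v_4,v_8] − [v_3,v_8] + [v_3,v_4].
The resulting 30×20 matrix has rank 20, and its Smith normal form has invariant factors (1,1,1,1,1,1,1,1,1,1,1,1,1,1,1,1,1,1,1,2).

From H_k ≅ ker(∂_k) / im(∂_{k+1}) we obtain:

  H_0: rank C_0 − rank ∂_1 = 10 − 9 = 1, and the invariant factors of ∂_1 are all 1, so H_0 = Z.
  H_1: rank ker ∂_1 − rank ∂_2 = (30 − 9) − 20 = 1, and ∂_2 has invariant factor 2 > 1, so H_1 = Z × Z/2.
  H_2: rank ker ∂_2 − rank ∂_3 = (20 − 20) − 0 = 0, and there is no ∂_3, so H_2 = 0.

H_0 ≅ Z,  H_1 ≅ Z × Z/2,  H_2 = 0.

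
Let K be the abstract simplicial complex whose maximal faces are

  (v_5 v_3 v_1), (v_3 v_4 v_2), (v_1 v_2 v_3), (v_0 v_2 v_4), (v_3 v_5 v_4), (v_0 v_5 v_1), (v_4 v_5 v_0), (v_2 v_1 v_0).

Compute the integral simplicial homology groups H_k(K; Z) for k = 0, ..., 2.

Take the total order v_0 < v_1 < v_2 < v_3 < v_4 < v_5 on the vertex set. Then K (dimension 2) consists of the simplices:

  0-simplices (6): [v_0], [v_1], [v_2], [v_3], [v_4], [v_5]
  1-simplices (12): [v_0,v_1], [v_0,v_2], [v_0,v_4], [v_0,v_5], [v_1,v_2], [v_1,v_3], [v_1,v_5], [v_2,v_3], [v_2,v_4], [v_3,v_4], [v_3,v_5], [v_4,v_5]
  2-simplices (8): [v_0,v_1,v_2], [v_0,v_1,v_5], [v_0,v_2,v_4], [v_0,v_4,v_5], [v_1,v_2,v_3], [v_1,v_3,v_5], [v_2,v_3,v_4], [v_3,v_4,v_5]

Hence C_0 ≅ Z^6, C_1 ≅ Z^12, C_2 ≅ Z^8.

Boundary ∂_1: C_1 → C_0 maps an edge to its endpoints' difference, ∂[p,q] = q − p. For instance
  ∂[v_2,v_3] = [v_3] − [v_2].
The resulting 6×12 matrix has rank 5, and its Smith normal form has invariant factors (1,1,1,1,1).

The boundary map ∂_2: C_2 → C_1 sends each 2-simplex [p,q,r] to [q,r] − [p,r] + [p,q]. For instance
  ∂[v_1,v_3,v_5] = [v_3,v_5] − [v_1,v_5] + [v_1,v_3],
  ∂[v_0,v_1,v_5] = [v_1,v_5] − [v_0,v_5] + [v_0,v_1].
This gives a 12×8 integer matrix of rank 7; reducing to Smith normal form yields diagonal entries (1,1,1,1,1,1,1).

Reading off H_k = ker ∂_k / im ∂_{k+1}:

  H_0: rank C_0 − rank ∂_1 = 6 − 5 = 1, and the invariant factors of ∂_1 are all 1, so H_0 = Z.
  H_1: rank ker ∂_1 − rank ∂_2 = (12 − 5) − 7 = 0, and the invariant factors of ∂_2 are all 1, so H_1 = 0.
  H_2: rank ker ∂_2 − rank ∂_3 = (8 − 7) − 0 = 1, and there is no ∂_3, so H_2 = Z.

H_0 ≅ Z,  H_1 = 0,  H_2 ≅ Z.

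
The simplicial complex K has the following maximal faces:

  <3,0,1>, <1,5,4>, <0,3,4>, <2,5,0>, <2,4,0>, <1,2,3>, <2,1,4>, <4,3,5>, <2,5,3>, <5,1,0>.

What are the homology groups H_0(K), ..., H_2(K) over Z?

Order the vertices as 0 < 1 < 2 < 3 < 4 < 5. Listing each simplex with vertices in this order, K has dimension 2 with simplices:

  0-simplices (6): [0], [1], [2], [3], [4], [5]
  1-simplices (15): [0,1], [0,2], [0,3], [0,4], [0,5], [1,2], [1,3], [1,4], [1,5], [2,3], [2,4], [2,5], [3,4], [3,5], [4,5]
  2-simplices (10): [0,1,3], [0,1,5], [0,2,4], [0,2,5], [0,3,4], [1,2,3], [1,2,4], [1,4,5], [2,3,5], [3,4,5]

giving chain groups C_0 ≅ Z^6, C_1 ≅ Z^15, C_2 ≅ Z^10.

∂_1: C_1 → C_0 sends each edge [p,q] (with p < q) to q − p.
The 6×15 boundary matrix has rank 5 and Smith normal form diag(1,1,1,1,1).

The boundary map ∂_2: C_2 → C_1 maps a triangle to the signed sum of its edges. For instance
  ∂[0,2,4] = [2,4] − [0,4] + [0,2],
  ∂[2,3,5] = [3,5] − [2,5] + [2,3].
The resulting 15×10 matrix has rank 10, and its Smith normal form has invariant factors (1,1,1,1,1,1,1,1,1,2).

From H_k ≅ ker(∂_k) / im(∂_{k+1}) we obtain:

  H_0: rank C_0 − rank ∂_1 = 6 − 5 = 1, and the invariant factors of ∂_1 are all 1, so H_0 ≅ Z.
  H_1: rank ker ∂_1 − rank ∂_2 = (15 − 5) − 10 = 0, and ∂_2 has invariant factor 2 > 1, so H_1 ≅ Z/2.
  H_2: rank ker ∂_2 − rank ∂_3 = (10 − 10) − 0 = 0, and there is no ∂_3, so H_2 ≅ 0.

H_0 = Z,  H_1 = Z/2,  H_2 = 0.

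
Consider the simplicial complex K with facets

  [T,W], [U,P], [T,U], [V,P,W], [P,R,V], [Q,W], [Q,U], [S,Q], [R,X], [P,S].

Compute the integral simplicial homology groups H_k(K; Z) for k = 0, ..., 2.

Fix the vertex order P < Q < R < S < T < U < V < W < X and write every simplex with vertices in increasing order. Then dim K = 2 and the simplices of K are:

  0-simplices (9): P, Q, R, S, T, U, V, W, X
  1-simplices (13): PR, PS, PU, PV, PW, QS, QU, QW, RV, RX, TU, TW, VW
  2-simplices (2): PRV, PVW

Hence C_0 ≅ Z^9, C_1 ≅ Z^13, C_2 ≅ Z^2.

The boundary map ∂_1: C_1 → C_0 is given by ∂[p,q] = [q] − [p].
The resulting 9×13 matrix has rank 8, and its Smith normal form has invariant factors (1,1,1,1,1,1,1,1).

∂_2: C_2 → C_1 sends each 2-simplex [p,q,r] to [q,r] − [p,r] + [p,q]. For instance
  ∂PRV = RV − PV + PR,
  ∂PVW = VW − PW + PV.
The resulting 13×2 matrix has rank 2, and its Smith normal form has invariant factors (1,1).

Reading off H_k = ker ∂_k / im ∂_{k+1}:

  H_0: rank C_0 − rank ∂_1 = 9 − 8 = 1, and the invariant factors of ∂_1 are all 1, so H_0 ≅ Z.
  H_1: rank ker ∂_1 − rank ∂_2 = (13 − 8) − 2 = 3, and the invariant factors of ∂_2 are all 1, so H_1 ≅ Z^3.
  H_2: rank ker ∂_2 − rank ∂_3 = (2 − 2) − 0 = 0, and there is no ∂_3, so H_2 ≅ 0.

As a check, the Euler characteristic is 9 − 13 + 2 = -2, which agrees with 1 − 3 + 0 = -2.

H_0 = Z,  H_1 = Z^3,  H_2 = 0.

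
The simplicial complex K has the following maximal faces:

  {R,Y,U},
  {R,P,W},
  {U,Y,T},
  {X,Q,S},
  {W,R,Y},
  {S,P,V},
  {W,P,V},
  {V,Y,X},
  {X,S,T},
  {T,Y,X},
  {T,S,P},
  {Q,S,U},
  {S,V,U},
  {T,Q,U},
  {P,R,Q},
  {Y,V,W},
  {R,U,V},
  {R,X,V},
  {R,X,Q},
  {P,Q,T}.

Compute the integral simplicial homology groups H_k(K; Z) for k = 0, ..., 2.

H_0 = Z,  H_1 = Z ⊕ Z_2,  H_2 = 0.

Order the vertices as P < Q < R < S < T < U < V < W < X < Y. Listing each simplex with vertices in this order, K has dimension 2 with simplices:

  0-simplices (10): P, Q, R, S, T, U, V, W, X, Y
  1-simplices (30): PQ, PR, PS, PT, PV, PW, QR, QS, QT, QU, QX, RU, RV, RW, RX, RY, ST, SU, SV, SX, TU, TX, TY, UV, UY, VW, VX, VY, WY, XY
  2-simplices (20): PQR, PQT, PRW, PST, PSV, PVW, QRX, QSU, QSX, QTU, RUV, RUY, RVX, RWY, STX, SUV, TUY, TXY, VWY, VXY

Hence C_0 ≅ Z^10, C_1 ≅ Z^30, C_2 ≅ Z^20.

∂_1: C_1 → C_0 sends each edge [p,q] (with p < q) to q − p. For instance
  ∂RX = X − R.
The resulting 10×30 matrix has rank 9, and its Smith normal form has invariant factors (1,1,1,1,1,1,1,1,1).

Boundary ∂_2: C_2 → C_1 maps a triangle to the signed sum of its edges. For instance
  ∂TUY = UY − TY + TU,
  ∂STX = TX − SX + ST.
The 30×20 boundary matrix has rank 20 and Smith normal form diag(1,1,1,1,1,1,1,1,1,1,1,1,1,1,1,1,1,1,1,2).

Reading off H_k = ker ∂_k / im ∂_{k+1}:

  H_0: rank C_0 − rank ∂_1 = 10 − 9 = 1, and the invariant factors of ∂_1 are all 1, so H_0 = Z.
  H_1: rank ker ∂_1 − rank ∂_2 = (30 − 9) − 20 = 1, and ∂_2 has invariant factor 2 > 1, so H_1 = Z ⊕ Z_2.
  H_2: rank ker ∂_2 − rank ∂_3 = (20 − 20) − 0 = 0, and there is no ∂_3, so H_2 = 0.

As a check, the Euler characteristic is 10 − 30 + 20 = 0, which agrees with 1 − 1 + 0 = 0.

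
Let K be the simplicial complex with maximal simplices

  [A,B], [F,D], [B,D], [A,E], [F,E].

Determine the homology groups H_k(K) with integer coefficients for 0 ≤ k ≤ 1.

K has 5 vertices, 5 edges.
rank ∂_0 = 0, rank ∂_1 = 4 ⇒ b_0 = 5 − 0 − 4 = 1; all invariant factors of ∂_1 are 1 so no torsion. So H_0 = Z.
rank ∂_1 = 4, rank ∂_2 = 0 ⇒ b_1 = 5 − 4 − 0 = 1. So H_1 = Z.

H_0 ≅ Z,  H_1 ≅ Z.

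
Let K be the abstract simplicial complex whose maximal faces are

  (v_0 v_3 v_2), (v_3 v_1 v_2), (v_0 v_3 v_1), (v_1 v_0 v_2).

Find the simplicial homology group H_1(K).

Fix the vertex order v_0 < v_1 < v_2 < v_3 and write every simplex with vertices in increasing order. Then dim K = 2 and the simplices of K are:

  0-simplices (4): [v_0], [v_1], [v_2], [v_3]
  1-simplices (6): [v_0,v_1], [v_0,v_2], [v_0,v_3], [v_1,v_2], [v_1,v_3], [v_2,v_3]
  2-simplices (4): [v_0,v_1,v_2], [v_0,v_1,v_3], [v_0,v_2,v_3], [v_1,v_2,v_3]

so the chain groups are C_0 ≅ Z^4, C_1 ≅ Z^6, C_2 ≅ Z^4.

Boundary ∂_1: C_1 → C_0 maps an edge to its endpoints' difference, ∂[p,q] = q − p. For instance
  ∂[v_0,v_2] = [v_2] − [v_0].
The resulting 4×6 matrix has rank 3, and its Smith normal form has invariant factors (1,1,1).

The boundary map ∂_2: C_2 → C_1 sends each 2-simplex [p,q,r] to [q,r] − [p,r] + [p,q]. For instance
  ∂[v_0,v_1,v_3] = [v_1,v_3] − [v_0,v_3] + [v_0,v_1],
  ∂[v_1,v_2,v_3] = [v_2,v_3] − [v_1,v_3] + [v_1,v_2].
The resulting 6×4 matrix has rank 3, and its Smith normal form has invariant factors (1,1,1).

Reading off H_k = ker ∂_k / im ∂_{k+1}:

  H_1: rank ker ∂_1 − rank ∂_2 = (6 − 3) − 3 = 0, and the invariant factors of ∂_2 are all 1, so H_1 = 0.

H_1 = 0.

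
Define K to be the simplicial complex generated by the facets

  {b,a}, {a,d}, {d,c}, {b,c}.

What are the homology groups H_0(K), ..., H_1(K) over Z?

Order the vertices as a < b < c < d. Listing each simplex with vertices in this order, K has dimension 1 with simplices:

  0-simplices (4): a, b, c, d
  1-simplices (4): ab, ad, bc, cd

so the chain groups are C_0 ≅ Z^4, C_1 ≅ Z^4.

Boundary ∂_1: C_1 → C_0 sends each edge [p,q] (with p < q) to q − p. For instance
  ∂ab = b − a.
The 4×4 boundary matrix has rank 3 and Smith normal form diag(1,1,1).

Now H_k = ker ∂_k / im ∂_{k+1}, so:

  H_0: rank C_0 − rank ∂_1 = 4 − 3 = 1, and the invariant factors of ∂_1 are all 1, so H_0 = Z.
  H_1: rank ker ∂_1 − rank ∂_2 = (4 − 3) − 0 = 1, and there is no ∂_2, so H_1 = Z.

As a check, the Euler characteristic is 4 − 4 = 0, which agrees with 1 − 1 = 0.

H_0 = Z,  H_1 = Z.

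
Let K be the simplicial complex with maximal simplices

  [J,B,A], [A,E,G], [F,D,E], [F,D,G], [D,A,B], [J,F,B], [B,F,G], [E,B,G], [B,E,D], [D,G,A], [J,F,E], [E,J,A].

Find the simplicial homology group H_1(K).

H_1 = Z/2.

Take the total order A < B < D < E < F < G < J on the vertex set. Then K (dimension 2) consists of the simplices:

  0-simplices (7): A, B, D, E, F, G, J
  1-simplices (18): AB, AD, AE, AG, AJ, BD, BE, BF, BG, BJ, DE, DF, DG, EF, EG, EJ, FG, FJ
  2-simplices (12): ABD, ABJ, ADG, AEG, AEJ, BDE, BEG, BFG, BFJ, DEF, DFG, EFJ

so the chain groups are C_0 ≅ Z^7, C_1 ≅ Z^18, C_2 ≅ Z^12.

Boundary ∂_1: C_1 → C_0 maps an edge to its endpoints' difference, ∂[p,q] = q − p.
The 7×18 boundary matrix has rank 6 and Smith normal form diag(1,1,1,1,1,1).

∂_2: C_2 → C_1 acts by ∂[p,q,r] = [q,r] − [p,r] + [p,q]. For instance
  ∂DFG = FG − DG + DF,
  ∂BDE = DE − BE + BD.
The 18×12 boundary matrix has rank 12 and Smith normal form diag(1,1,1,1,1,1,1,1,1,1,1,2).

Now H_k = ker ∂_k / im ∂_{k+1}, so:

  H_1: rank ker ∂_1 − rank ∂_2 = (18 − 6) − 12 = 0, and ∂_2 has invariant factor 2 > 1, so H_1 = Z/2.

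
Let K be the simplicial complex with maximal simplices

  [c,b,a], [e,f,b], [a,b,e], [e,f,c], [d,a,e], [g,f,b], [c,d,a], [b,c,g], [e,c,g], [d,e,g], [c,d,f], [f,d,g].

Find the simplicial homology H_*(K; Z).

H_0 = Z,  H_1 = Z/2Z,  H_2 = 0.

Take the total order a < b < c < d < e < f < g on the vertex set. Then K (dimension 2) consists of the simplices:

  0-simplices (7): a, b, c, d, e, f, g
  1-simplices (18): ab, ac, ad, ae, bc, be, bf, bg, cd, ce, cf, cg, de, df, dg, ef, eg, fg
  2-simplices (12): abc, abe, acd, ade, bcg, bef, bfg, cdf, cef, ceg, deg, dfg

giving chain groups C_0 ≅ Z^7, C_1 ≅ Z^18, C_2 ≅ Z^12.

∂_1: C_1 → C_0 is given by ∂[p,q] = [q] − [p]. For instance
  ∂ab = b − a.
The resulting 7×18 matrix has rank 6, and its Smith normal form has invariant factors (1,1,1,1,1,1).

∂_2: C_2 → C_1 maps a triangle to the signed sum of its edges. For instance
  ∂acd = cd − ad + ac,
  ∂cdf = df − cf + cd.
This gives a 18×12 integer matrix of rank 12; reducing to Smith normal form yields diagonal entries (1,1,1,1,1,1,1,1,1,1,1,2).

Now H_k = ker ∂_k / im ∂_{k+1}, so:

  H_0: rank C_0 − rank ∂_1 = 7 − 6 = 1, and the invariant factors of ∂_1 are all 1, so H_0 ≅ Z.
  H_1: rank ker ∂_1 − rank ∂_2 = (18 − 6) − 12 = 0, and ∂_2 has invariant factor 2 > 1, so H_1 ≅ Z/2Z.
  H_2: rank ker ∂_2 − rank ∂_3 = (12 − 12) − 0 = 0, and there is no ∂_3, so H_2 ≅ 0.

As a check, the Euler characteristic is 7 − 18 + 12 = 1, which agrees with 1 − 0 + 0 = 1.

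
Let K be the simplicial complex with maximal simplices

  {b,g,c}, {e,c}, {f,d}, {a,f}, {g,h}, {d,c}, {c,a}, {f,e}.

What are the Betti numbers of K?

We work with the vertex ordering a < b < c < d < e < f < g < h. The simplices of K, each written with vertices in increasing order, are:

  0-simplices (8): a, b, c, d, e, f, g, h
  1-simplices (10): ac, af, bc, bg, cd, ce, cg, df, ef, gh
  2-simplices (1): bcg

Hence C_0 ≅ Z^8, C_1 ≅ Z^10, C_2 ≅ Z^1.

The boundary map ∂_1: C_1 → C_0 maps an edge to its endpoints' difference, ∂[p,q] = q − p.
The resulting 8×10 matrix has rank 7, and its Smith normal form has invariant factors (1,1,1,1,1,1,1).

∂_2: C_2 → C_1 acts by ∂[p,q,r] = [q,r] − [p,r] + [p,q]. For instance
  ∂bcg = cg − bg + bc.
The 10×1 boundary matrix has rank 1 and Smith normal form diag(1).

Reading off H_k = ker ∂_k / im ∂_{k+1}:

  H_0: rank C_0 − rank ∂_1 = 8 − 7 = 1, and the invariant factors of ∂_1 are all 1, so H_0 = Z.
  H_1: rank ker ∂_1 − rank ∂_2 = (10 − 7) − 1 = 2, and the invariant factors of ∂_2 are all 1, so H_1 = Z^2.
  H_2: rank ker ∂_2 − rank ∂_3 = (1 − 1) − 0 = 0, and there is no ∂_3, so H_2 = 0.

As a check, the Euler characteristic is 8 − 10 + 1 = -1, which agrees with 1 − 2 + 0 = -1.

Hence the Betti numbers are b_0 = 1, b_1 = 2, b_2 = 0.

b_0 = 1, b_1 = 2, b_2 = 0.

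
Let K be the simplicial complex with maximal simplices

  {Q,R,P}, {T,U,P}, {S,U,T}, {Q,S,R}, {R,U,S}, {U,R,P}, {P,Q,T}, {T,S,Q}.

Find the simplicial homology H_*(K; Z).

H_0 = Z,  H_1 = 0,  H_2 = Z.

Fix the vertex order P < Q < R < S < T < U and write every simplex with vertices in increasing order. Then dim K = 2 and the simplices of K are:

  0-simplices (6): P, Q, R, S, T, U
  1-simplices (12): PQ, PR, PT, PU, QR, QS, QT, RS, RU, ST, SU, TU
  2-simplices (8): PQR, PQT, PRU, PTU, QRS, QST, RSU, STU

so the chain groups are C_0 ≅ Z^6, C_1 ≅ Z^12, C_2 ≅ Z^8.

The boundary map ∂_1: C_1 → C_0 sends each edge [p,q] (with p < q) to q − p.
The 6×12 boundary matrix has rank 5 and Smith normal form diag(1,1,1,1,1).

∂_2: C_2 → C_1 maps a triangle to the signed sum of its edges. For instance
  ∂PTU = TU − PU + PT,
  ∂STU = TU − SU + ST.
As a 12×8 matrix over Z this has rank 7, with invariant factors (1,1,1,1,1,1,1).

Computing H_k = (kernel of ∂_k) / (image of ∂_{k+1}):

  H_0: rank C_0 − rank ∂_1 = 6 − 5 = 1, and the invariant factors of ∂_1 are all 1, so H_0 = Z.
  H_1: rank ker ∂_1 − rank ∂_2 = (12 − 5) − 7 = 0, and the invariant factors of ∂_2 are all 1, so H_1 = 0.
  H_2: rank ker ∂_2 − rank ∂_3 = (8 − 7) − 0 = 1, and there is no ∂_3, so H_2 = Z.

(K is a triangulation of the 2-sphere S^2.)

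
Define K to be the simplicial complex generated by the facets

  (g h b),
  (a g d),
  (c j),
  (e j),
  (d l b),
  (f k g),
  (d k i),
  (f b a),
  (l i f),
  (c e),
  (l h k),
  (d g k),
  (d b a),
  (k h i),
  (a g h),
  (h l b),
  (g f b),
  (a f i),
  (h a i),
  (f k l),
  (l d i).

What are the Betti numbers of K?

We work with the vertex ordering a < b < c < d < e < f < g < h < i < j < k < l. The simplices of K, each written with vertices in increasing order, are:

  0-simplices (12): a, b, c, d, e, f, g, h, i, j, k, l
  1-simplices (30): ab, ad, af, ag, ah, ai, bd, bf, bg, bh, bl, ce, cj, dg, di, dk, dl, ej, fg, fi, fk, fl, gh, gk, hi, hk, hl, ik, il, kl
  2-simplices (18): abd, abf, adg, afi, agh, ahi, bdl, bfg, bgh, bhl, dgk, dik, dil, fgk, fil, fkl, hik, hkl

giving chain groups C_0 ≅ Z^12, C_1 ≅ Z^30, C_2 ≅ Z^18.

The boundary map ∂_1: C_1 → C_0 maps an edge to its endpoints' difference, ∂[p,q] = q − p.
The resulting 12×30 matrix has rank 10, and its Smith normal form has invariant factors (1,1,1,1,1,1,1,1,1,1).

∂_2: C_2 → C_1 acts by ∂[p,q,r] = [q,r] − [p,r] + [p,q]. For instance
  ∂bdl = dl − bl + bd,
  ∂hkl = kl − hl + hk.
The 30×18 boundary matrix has rank 18 and Smith normal form diag(1,1,1,1,1,1,1,1,1,1,1,1,1,1,1,1,1,2).

Reading off H_k = ker ∂_k / im ∂_{k+1}:

  H_0: rank C_0 − rank ∂_1 = 12 − 10 = 2, and the invariant factors of ∂_1 are all 1, so H_0 ≅ Z^2.
  H_1: rank ker ∂_1 − rank ∂_2 = (30 − 10) − 18 = 2, and ∂_2 has invariant factor 2 > 1, so H_1 ≅ Z^2 ⊕ Z/2.
  H_2: rank ker ∂_2 − rank ∂_3 = (18 − 18) − 0 = 0, and there is no ∂_3, so H_2 ≅ 0.

As a check, the Euler characteristic is 12 − 30 + 18 = 0, which agrees with 2 − 2 + 0 = 0.

Hence the Betti numbers are b_0 = 2, b_1 = 2, b_2 = 0.

b_0 = 2, b_1 = 2, b_2 = 0.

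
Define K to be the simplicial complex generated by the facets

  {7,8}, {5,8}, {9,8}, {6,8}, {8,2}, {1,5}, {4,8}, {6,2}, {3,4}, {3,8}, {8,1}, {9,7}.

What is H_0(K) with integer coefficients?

H_0 = Z.

Take the total order 1 < 2 < 3 < 4 < 5 < 6 < 7 < 8 < 9 on the vertex set. Then K (dimension 1) consists of the simplices:

  0-simplices (9): [1], [2], [3], [4], [5], [6], [7], [8], [9]
  1-simplices (12): [1,5], [1,8], [2,6], [2,8], [3,4], [3,8], [4,8], [5,8], [6,8], [7,8], [7,9], [8,9]

so the chain groups are C_0 ≅ Z^9, C_1 ≅ Z^12.

The boundary map ∂_1: C_1 → C_0 sends each edge [p,q] (with p < q) to q − p.
As a 9×12 matrix over Z this has rank 8, with invariant factors (1,1,1,1,1,1,1,1).

Computing H_k = (kernel of ∂_k) / (image of ∂_{k+1}):

  H_0: rank C_0 − rank ∂_1 = 9 − 8 = 1, and the invariant factors of ∂_1 are all 1, so H_0 ≅ Z.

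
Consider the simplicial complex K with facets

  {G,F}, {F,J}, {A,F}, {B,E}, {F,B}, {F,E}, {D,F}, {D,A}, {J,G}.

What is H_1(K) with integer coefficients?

Fix the vertex order A < B < D < E < F < G < J and write every simplex with vertices in increasing order. Then dim K = 1 and the simplices of K are:

  0-simplices (7): A, B, D, E, F, G, J
  1-simplices (9): AD, AF, BE, BF, DF, EF, FG, FJ, GJ

giving chain groups C_0 ≅ Z^7, C_1 ≅ Z^9.

The boundary map ∂_1: C_1 → C_0 sends each edge [p,q] (with p < q) to q − p. For instance
  ∂AD = D − A.
This gives a 7×9 integer matrix of rank 6; reducing to Smith normal form yields diagonal entries (1,1,1,1,1,1).

Now H_k = ker ∂_k / im ∂_{k+1}, so:

  H_1: rank ker ∂_1 − rank ∂_2 = (9 − 6) − 0 = 3, and there is no ∂_2, so H_1 = Z^3.

(K is a triangulation of a wedge of 3 circles.)

H_1 ≅ Z^3.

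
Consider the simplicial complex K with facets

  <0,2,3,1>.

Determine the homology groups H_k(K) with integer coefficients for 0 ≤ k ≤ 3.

Order the vertices as 0 < 1 < 2 < 3. Listing each simplex with vertices in this order, K has dimension 3 with simplices:

  0-simplices (4): [0], [1], [2], [3]
  1-simplices (6): [0,1], [0,2], [0,3], [1,2], [1,3], [2,3]
  2-simplices (4): [0,1,2], [0,1,3], [0,2,3], [1,2,3]
  3-simplices (1): [0,1,2,3]

giving chain groups C_0 ≅ Z^4, C_1 ≅ Z^6, C_2 ≅ Z^4, C_3 ≅ Z^1.

∂_1: C_1 → C_0 sends each edge [p,q] (with p < q) to q − p.
The 4×6 boundary matrix has rank 3 and Smith normal form diag(1,1,1).

The boundary map ∂_2: C_2 → C_1 sends each 2-simplex [p,q,r] to [q,r] − [p,r] + [p,q]. For instance
  ∂[0,2,3] = [2,3] − [0,3] + [0,2],
  ∂[1,2,3] = [2,3] − [1,3] + [1,2].
As a 6×4 matrix over Z this has rank 3, with invariant factors (1,1,1).

∂_3: C_3 → C_2 sends each 3-simplex σ to the alternating sum Σ_i (−1)^i (σ with its i-th vertex removed). For instance
  ∂[0,1,2,3] = [1,2,3] − [0,2,3] + [0,1,3] − [0,1,2].
This gives a 4×1 integer matrix of rank 1; reducing to Smith normal form yields diagonal entries (1).

Reading off H_k = ker ∂_k / im ∂_{k+1}:

  H_0: rank C_0 − rank ∂_1 = 4 − 3 = 1, and the invariant factors of ∂_1 are all 1, so H_0 = Z.
  H_1: rank ker ∂_1 − rank ∂_2 = (6 − 3) − 3 = 0, and the invariant factors of ∂_2 are all 1, so H_1 = 0.
  H_2: rank ker ∂_2 − rank ∂_3 = (4 − 3) − 1 = 0, and the invariant factors of ∂_3 are all 1, so H_2 = 0.
  H_3: rank ker ∂_3 − rank ∂_4 = (1 − 1) − 0 = 0, and there is no ∂_4, so H_3 = 0.

H_0 ≅ Z,  H_1 = 0,  H_2 = 0,  H_3 = 0.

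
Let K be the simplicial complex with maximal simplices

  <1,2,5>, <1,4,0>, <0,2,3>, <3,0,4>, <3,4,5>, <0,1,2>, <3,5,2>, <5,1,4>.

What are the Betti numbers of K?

b_0 = 1, b_1 = 0, b_2 = 1.

K has 6 vertices, 12 edges, 8 triangles.
rank ∂_0 = 0, rank ∂_1 = 5 ⇒ b_0 = 6 − 0 − 5 = 1; all invariant factors of ∂_1 are 1 so no torsion. So H_0 ≅ Z.
rank ∂_1 = 5, rank ∂_2 = 7 ⇒ b_1 = 12 − 5 − 7 = 0; all invariant factors of ∂_2 are 1 so no torsion. So H_1 ≅ 0.
rank ∂_2 = 7, rank ∂_3 = 0 ⇒ b_2 = 8 − 7 − 0 = 1. So H_2 ≅ Z.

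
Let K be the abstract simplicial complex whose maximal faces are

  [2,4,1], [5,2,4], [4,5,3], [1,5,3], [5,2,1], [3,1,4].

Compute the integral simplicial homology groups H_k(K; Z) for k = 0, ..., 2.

We work with the vertex ordering 1 < 2 < 3 < 4 < 5. The simplices of K, each written with vertices in increasing order, are:

  0-simplices (5): [1], [2], [3], [4], [5]
  1-simplices (9): [1,2], [1,3], [1,4], [1,5], [2,4], [2,5], [3,4], [3,5], [4,5]
  2-simplices (6): [1,2,4], [1,2,5], [1,3,4], [1,3,5], [2,4,5], [3,4,5]

giving chain groups C_0 ≅ Z^5, C_1 ≅ Z^9, C_2 ≅ Z^6.

The boundary map ∂_1: C_1 → C_0 maps an edge to its endpoints' difference, ∂[p,q] = q − p.
The resulting 5×9 matrix has rank 4, and its Smith normal form has invariant factors (1,1,1,1).

∂_2: C_2 → C_1 sends each 2-simplex [p,q,r] to [q,r] − [p,r] + [p,q]. For instance
  ∂[1,2,5] = [2,5] − [1,5] + [1,2],
  ∂[3,4,5] = [4,5] − [3,5] + [3,4].
The 9×6 boundary matrix has rank 5 and Smith normal form diag(1,1,1,1,1).

From H_k ≅ ker(∂_k) / im(∂_{k+1}) we obtain:

  H_0: rank C_0 − rank ∂_1 = 5 − 4 = 1, and the invariant factors of ∂_1 are all 1, so H_0 ≅ Z.
  H_1: rank ker ∂_1 − rank ∂_2 = (9 − 4) − 5 = 0, and the invariant factors of ∂_2 are all 1, so H_1 ≅ 0.
  H_2: rank ker ∂_2 − rank ∂_3 = (6 − 5) − 0 = 1, and there is no ∂_3, so H_2 ≅ Z.

As a check, the Euler characteristic is 5 − 9 + 6 = 2, which agrees with 1 − 0 + 1 = 2.

H_0 = Z,  H_1 = 0,  H_2 = Z.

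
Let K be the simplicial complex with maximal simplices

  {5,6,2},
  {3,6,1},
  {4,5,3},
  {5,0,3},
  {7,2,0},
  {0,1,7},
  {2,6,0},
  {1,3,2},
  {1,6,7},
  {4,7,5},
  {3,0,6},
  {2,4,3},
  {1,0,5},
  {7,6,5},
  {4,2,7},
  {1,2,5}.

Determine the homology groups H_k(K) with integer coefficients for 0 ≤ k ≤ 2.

We work with the vertex ordering 0 < 1 < 2 < 3 < 4 < 5 < 6 < 7. The simplices of K, each written with vertices in increasing order, are:

  0-simplices (8): [0], [1], [2], [3], [4], [5], [6], [7]
  1-simplices (24): (24 of them)
  2-simplices (16): [0,1,5], [0,1,7], [0,2,6], [0,2,7], [0,3,5], [0,3,6], [1,2,3], [1,2,5], [1,3,6], [1,6,7], [2,3,4], [2,4,7], [2,5,6], [3,4,5], [4,5,7], [5,6,7]

Hence C_0 ≅ Z^8, C_1 ≅ Z^24, C_2 ≅ Z^16.

Boundary ∂_1: C_1 → C_0 sends each edge [p,q] (with p < q) to q − p. For instance
  ∂[0,2] = [2] − [0].
As a 8×24 matrix over Z this has rank 7, with invariant factors (1,1,1,1,1,1,1).

The boundary map ∂_2: C_2 → C_1 acts by ∂[p,q,r] = [q,r] − [p,r] + [p,q]. For instance
  ∂[0,3,6] = [3,6] − [0,6] + [0,3],
  ∂[2,4,7] = [4,7] − [2,7] + [2,4].
This gives a 24×16 integer matrix of rank 15; reducing to Smith normal form yields diagonal entries (1,1,1,1,1,1,1,1,1,1,1,1,1,1,1).

Computing H_k = (kernel of ∂_k) / (image of ∂_{k+1}):

  H_0: rank C_0 − rank ∂_1 = 8 − 7 = 1, and the invariant factors of ∂_1 are all 1, so H_0 ≅ Z.
  H_1: rank ker ∂_1 − rank ∂_2 = (24 − 7) − 15 = 2, and the invariant factors of ∂_2 are all 1, so H_1 ≅ Z^2.
  H_2: rank ker ∂_2 − rank ∂_3 = (16 − 15) − 0 = 1, and there is no ∂_3, so H_2 ≅ Z.

(K is a triangulation of the torus T^2.)

H_0 ≅ Z,  H_1 ≅ Z^2,  H_2 ≅ Z.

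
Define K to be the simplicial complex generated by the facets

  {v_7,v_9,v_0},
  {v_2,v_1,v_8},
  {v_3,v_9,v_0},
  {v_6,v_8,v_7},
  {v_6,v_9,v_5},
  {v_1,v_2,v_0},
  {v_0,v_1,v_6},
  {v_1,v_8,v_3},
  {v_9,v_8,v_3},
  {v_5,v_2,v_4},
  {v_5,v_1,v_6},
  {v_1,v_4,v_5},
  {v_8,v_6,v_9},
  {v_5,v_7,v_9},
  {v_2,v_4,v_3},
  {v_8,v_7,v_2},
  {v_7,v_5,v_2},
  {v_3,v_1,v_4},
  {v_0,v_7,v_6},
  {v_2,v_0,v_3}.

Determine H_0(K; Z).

H_0 = Z.

Order the vertices as v_0 < v_1 < v_2 < v_3 < v_4 < v_5 < v_6 < v_7 < v_8 < v_9. Listing each simplex with vertices in this order, K has dimension 2 with simplices:

  0-simplices (10): [v_0], [v_1], [v_2], [v_3], [v_4], [v_5], [v_6], [v_7], [v_8], [v_9]
  1-simplices (30): (30 of them)
  2-simplices (20): (20 of them)

Hence C_0 ≅ Z^10, C_1 ≅ Z^30, C_2 ≅ Z^20.

Boundary ∂_1: C_1 → C_0 is given by ∂[p,q] = [q] − [p].
The 10×30 boundary matrix has rank 9 and Smith normal form diag(1,1,1,1,1,1,1,1,1).

The boundary map ∂_2: C_2 → C_1 sends each 2-simplex [p,q,r] to [q,r] − [p,r] + [p,q]. For instance
  ∂[v_0,v_7,v_9] = [v_7,v_9] − [v_0,v_9] + [v_0,v_7],
  ∂[v_3,v_8,v_9] = [v_8,v_9] − [v_3,v_9] + [v_3,v_8].
This gives a 30×20 integer matrix of rank 20; reducing to Smith normal form yields diagonal entries (1,1,1,1,1,1,1,1,1,1,1,1,1,1,1,1,1,1,1,2).

Computing H_k = (kernel of ∂_k) / (image of ∂_{k+1}):

  H_0: rank C_0 − rank ∂_1 = 10 − 9 = 1, and the invariant factors of ∂_1 are all 1, so H_0 = Z.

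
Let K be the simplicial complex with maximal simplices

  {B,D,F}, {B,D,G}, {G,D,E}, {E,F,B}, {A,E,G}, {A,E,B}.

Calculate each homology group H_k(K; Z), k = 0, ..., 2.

Fix the vertex order A < B < D < E < F < G and write every simplex with vertices in increasing order. Then dim K = 2 and the simplices of K are:

  0-simplices (6): A, B, D, E, F, G
  1-simplices (12): AB, AE, AG, BD, BE, BF, BG, DE, DF, DG, EF, EG
  2-simplices (6): ABE, AEG, BDF, BDG, BEF, DEG

Hence C_0 ≅ Z^6, C_1 ≅ Z^12, C_2 ≅ Z^6.

Boundary ∂_1: C_1 → C_0 is given by ∂[p,q] = [q] − [p].
As a 6×12 matrix over Z this has rank 5, with invariant factors (1,1,1,1,1).

Boundary ∂_2: C_2 → C_1 sends each 2-simplex [p,q,r] to [q,r] − [p,r] + [p,q]. For instance
  ∂ABE = BE − AE + AB,
  ∂BEF = EF − BF + BE.
This gives a 12×6 integer matrix of rank 6; reducing to Smith normal form yields diagonal entries (1,1,1,1,1,1).

Computing H_k = (kernel of ∂_k) / (image of ∂_{k+1}):

  H_0: rank C_0 − rank ∂_1 = 6 − 5 = 1, and the invariant factors of ∂_1 are all 1, so H_0 ≅ Z.
  H_1: rank ker ∂_1 − rank ∂_2 = (12 − 5) − 6 = 1, and the invariant factors of ∂_2 are all 1, so H_1 ≅ Z.
  H_2: rank ker ∂_2 − rank ∂_3 = (6 − 6) − 0 = 0, and there is no ∂_3, so H_2 ≅ 0.

As a check, the Euler characteristic is 6 − 12 + 6 = 0, which agrees with 1 − 1 + 0 = 0.

H_0 ≅ Z,  H_1 ≅ Z,  H_2 = 0.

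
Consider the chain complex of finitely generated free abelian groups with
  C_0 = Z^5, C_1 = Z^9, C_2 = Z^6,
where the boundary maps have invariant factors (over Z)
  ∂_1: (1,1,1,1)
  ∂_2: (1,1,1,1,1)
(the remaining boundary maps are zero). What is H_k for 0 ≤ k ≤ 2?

H_0: b_0 = 5 − 0 − 4 = 1; torsion from ∂_1 factors > 1: none. So H_0 = Z.
H_1: b_1 = 9 − 4 − 5 = 0; torsion from ∂_2 factors > 1: none. So H_1 = 0.
H_2: b_2 = 6 − 5 − 0 = 1; torsion from ∂_3 factors > 1: none. So H_2 = Z.

H_0 = Z,  H_1 = 0,  H_2 = Z.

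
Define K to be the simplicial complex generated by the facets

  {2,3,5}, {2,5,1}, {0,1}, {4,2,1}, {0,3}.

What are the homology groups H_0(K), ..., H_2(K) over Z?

H_0 = Z,  H_1 = Z,  H_2 = 0.

We work with the vertex ordering 0 < 1 < 2 < 3 < 4 < 5. The simplices of K, each written with vertices in increasing order, are:

  0-simplices (6): [0], [1], [2], [3], [4], [5]
  1-simplices (9): [0,1], [0,3], [1,2], [1,4], [1,5], [2,3], [2,4], [2,5], [3,5]
  2-simplices (3): [1,2,4], [1,2,5], [2,3,5]

Hence C_0 ≅ Z^6, C_1 ≅ Z^9, C_2 ≅ Z^3.

∂_1: C_1 → C_0 is given by ∂[p,q] = [q] − [p]. For instance
  ∂[1,2] = [2] − [1].
The 6×9 boundary matrix has rank 5 and Smith normal form diag(1,1,1,1,1).

The boundary map ∂_2: C_2 → C_1 maps a triangle to the signed sum of its edges. For instance
  ∂[1,2,5] = [2,5] − [1,5] + [1,2],
  ∂[1,2,4] = [2,4] − [1,4] + [1,2].
The resulting 9×3 matrix has rank 3, and its Smith normal form has invariant factors (1,1,1).

Reading off H_k = ker ∂_k / im ∂_{k+1}:

  H_0: rank C_0 − rank ∂_1 = 6 − 5 = 1, and the invariant factors of ∂_1 are all 1, so H_0 ≅ Z.
  H_1: rank ker ∂_1 − rank ∂_2 = (9 − 5) − 3 = 1, and the invariant factors of ∂_2 are all 1, so H_1 ≅ Z.
  H_2: rank ker ∂_2 − rank ∂_3 = (3 − 3) − 0 = 0, and there is no ∂_3, so H_2 ≅ 0.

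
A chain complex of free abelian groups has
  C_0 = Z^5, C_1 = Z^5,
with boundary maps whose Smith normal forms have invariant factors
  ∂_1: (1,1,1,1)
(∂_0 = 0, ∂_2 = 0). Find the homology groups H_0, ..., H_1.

H_0 ≅ Z,  H_1 ≅ Z.

H_0: b_0 = 5 − 0 − 4 = 1; torsion from ∂_1 factors > 1: none. So H_0 ≅ Z.
H_1: b_1 = 5 − 4 − 0 = 1; torsion from ∂_2 factors > 1: none. So H_1 ≅ Z.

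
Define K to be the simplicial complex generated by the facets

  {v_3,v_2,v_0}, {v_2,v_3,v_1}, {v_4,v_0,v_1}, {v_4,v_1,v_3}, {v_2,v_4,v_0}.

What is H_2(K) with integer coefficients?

H_2 = 0.

We work with the vertex ordering v_0 < v_1 < v_2 < v_3 < v_4. The simplices of K, each written with vertices in increasing order, are:

  0-simplices (5): [v_0], [v_1], [v_2], [v_3], [v_4]
  1-simplices (10): [v_0,v_1], [v_0,v_2], [v_0,v_3], [v_0,v_4], [v_1,v_2], [v_1,v_3], [v_1,v_4], [v_2,v_3], [v_2,v_4], [v_3,v_4]
  2-simplices (5): [v_0,v_1,v_4], [v_0,v_2,v_3], [v_0,v_2,v_4], [v_1,v_2,v_3], [v_1,v_3,v_4]

Hence C_0 ≅ Z^5, C_1 ≅ Z^10, C_2 ≅ Z^5.

Boundary ∂_1: C_1 → C_0 maps an edge to its endpoints' difference, ∂[p,q] = q − p. For instance
  ∂[v_3,v_4] = [v_4] − [v_3].
The 5×10 boundary matrix has rank 4 and Smith normal form diag(1,1,1,1).

The boundary map ∂_2: C_2 → C_1 acts by ∂[p,q,r] = [q,r] − [p,r] + [p,q]. For instance
  ∂[v_0,v_1,v_4] = [v_1,v_4] − [v_0,v_4] + [v_0,v_1],
  ∂[v_0,v_2,v_3] = [v_2,v_3] − [v_0,v_3] + [v_0,v_2].
As a 10×5 matrix over Z this has rank 5, with invariant factors (1,1,1,1,1).

Now H_k = ker ∂_k / im ∂_{k+1}, so:

  H_2: rank ker ∂_2 − rank ∂_3 = (5 − 5) − 0 = 0, and there is no ∂_3, so H_2 = 0.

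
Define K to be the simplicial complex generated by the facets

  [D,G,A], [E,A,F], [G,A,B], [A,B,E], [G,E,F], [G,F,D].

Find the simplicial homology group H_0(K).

Order the vertices as A < B < D < E < F < G. Listing each simplex with vertices in this order, K has dimension 2 with simplices:

  0-simplices (6): A, B, D, E, F, G
  1-simplices (12): AB, AD, AE, AF, AG, BE, BG, DF, DG, EF, EG, FG
  2-simplices (6): ABE, ABG, ADG, AEF, DFG, EFG

Hence C_0 ≅ Z^6, C_1 ≅ Z^12, C_2 ≅ Z^6.

The boundary map ∂_1: C_1 → C_0 sends each edge [p,q] (with p < q) to q − p. For instance
  ∂AD = D − A.
The 6×12 boundary matrix has rank 5 and Smith normal form diag(1,1,1,1,1).

∂_2: C_2 → C_1 acts by ∂[p,q,r] = [q,r] − [p,r] + [p,q]. For instance
  ∂ADG = DG − AG + AD,
  ∂ABE = BE − AE + AB.
This gives a 12×6 integer matrix of rank 6; reducing to Smith normal form yields diagonal entries (1,1,1,1,1,1).

Now H_k = ker ∂_k / im ∂_{k+1}, so:

  H_0: rank C_0 − rank ∂_1 = 6 − 5 = 1, and the invariant factors of ∂_1 are all 1, so H_0 = Z.

H_0 = Z.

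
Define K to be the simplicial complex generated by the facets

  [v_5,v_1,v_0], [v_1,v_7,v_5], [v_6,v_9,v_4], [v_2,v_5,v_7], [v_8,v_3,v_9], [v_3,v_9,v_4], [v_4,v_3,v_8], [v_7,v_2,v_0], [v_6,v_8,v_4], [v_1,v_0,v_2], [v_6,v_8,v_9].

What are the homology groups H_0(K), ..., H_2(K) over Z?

H_0 = Z^2,  H_1 = Z,  H_2 = Z.

Take the total order v_0 < v_1 < v_2 < v_3 < v_4 < v_5 < v_6 < v_7 < v_8 < v_9 on the vertex set. Then K (dimension 2) consists of the simplices:

  0-simplices (10): [v_0], [v_1], [v_2], [v_3], [v_4], [v_5], [v_6], [v_7], [v_8], [v_9]
  1-simplices (19): (19 of them)
  2-simplices (11): (11 of them)

Hence C_0 ≅ Z^10, C_1 ≅ Z^19, C_2 ≅ Z^11.

The boundary map ∂_1: C_1 → C_0 is given by ∂[p,q] = [q] − [p]. For instance
  ∂[v_1,v_7] = [v_7] − [v_1].
This gives a 10×19 integer matrix of rank 8; reducing to Smith normal form yields diagonal entries (1,1,1,1,1,1,1,1).

∂_2: C_2 → C_1 acts by ∂[p,q,r] = [q,r] − [p,r] + [p,q]. For instance
  ∂[v_0,v_1,v_2] = [v_1,v_2] − [v_0,v_2] + [v_0,v_1],
  ∂[v_3,v_8,v_9] = [v_8,v_9] − [v_3,v_9] + [v_3,v_8].
The resulting 19×11 matrix has rank 10, and its Smith normal form has invariant factors (1,1,1,1,1,1,1,1,1,1).

Computing H_k = (kernel of ∂_k) / (image of ∂_{k+1}):

  H_0: rank C_0 − rank ∂_1 = 10 − 8 = 2, and the invariant factors of ∂_1 are all 1, so H_0 = Z^2.
  H_1: rank ker ∂_1 − rank ∂_2 = (19 − 8) − 10 = 1, and the invariant factors of ∂_2 are all 1, so H_1 = Z.
  H_2: rank ker ∂_2 − rank ∂_3 = (11 − 10) − 0 = 1, and there is no ∂_3, so H_2 = Z.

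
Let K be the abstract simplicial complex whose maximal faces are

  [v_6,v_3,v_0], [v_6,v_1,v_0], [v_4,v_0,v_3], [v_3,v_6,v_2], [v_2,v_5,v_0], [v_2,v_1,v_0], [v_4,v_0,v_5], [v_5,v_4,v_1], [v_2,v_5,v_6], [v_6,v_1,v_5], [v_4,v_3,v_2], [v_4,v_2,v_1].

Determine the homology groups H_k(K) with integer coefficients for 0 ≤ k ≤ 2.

H_0 = Z,  H_1 = Z/2,  H_2 = 0.

Order the vertices as v_0 < v_1 < v_2 < v_3 < v_4 < v_5 < v_6. Listing each simplex with vertices in this order, K has dimension 2 with simplices:

  0-simplices (7): [v_0], [v_1], [v_2], [v_3], [v_4], [v_5], [v_6]
  1-simplices (18): (18 of them)
  2-simplices (12): (12 of them)

giving chain groups C_0 ≅ Z^7, C_1 ≅ Z^18, C_2 ≅ Z^12.

Boundary ∂_1: C_1 → C_0 sends each edge [p,q] (with p < q) to q − p.
The resulting 7×18 matrix has rank 6, and its Smith normal form has invariant factors (1,1,1,1,1,1).

The boundary map ∂_2: C_2 → C_1 maps a triangle to the signed sum of its edges. For instance
  ∂[v_1,v_5,v_6] = [v_5,v_6] − [v_1,v_6] + [v_1,v_5],
  ∂[v_0,v_1,v_2] = [v_1,v_2] − [v_0,v_2] + [v_0,v_1].
The resulting 18×12 matrix has rank 12, and its Smith normal form has invariant factors (1,1,1,1,1,1,1,1,1,1,1,2).

From H_k ≅ ker(∂_k) / im(∂_{k+1}) we obtain:

  H_0: rank C_0 − rank ∂_1 = 7 − 6 = 1, and the invariant factors of ∂_1 are all 1, so H_0 = Z.
  H_1: rank ker ∂_1 − rank ∂_2 = (18 − 6) − 12 = 0, and ∂_2 has invariant factor 2 > 1, so H_1 = Z/2.
  H_2: rank ker ∂_2 − rank ∂_3 = (12 − 12) − 0 = 0, and there is no ∂_3, so H_2 = 0.

(K is a triangulation of the real projective plane RP^2.)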